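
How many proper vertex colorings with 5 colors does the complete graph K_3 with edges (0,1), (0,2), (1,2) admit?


P(K_3, k) = k(k-1)(k-2)...(k-2).
P(5) = (5) * (4) * (3) = 60.

60


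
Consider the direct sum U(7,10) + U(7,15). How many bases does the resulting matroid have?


Bases of a direct sum M1 + M2: |B| = |B(M1)| * |B(M2)|.
|B(U(7,10))| = C(10,7) = 120.
|B(U(7,15))| = C(15,7) = 6435.
Total bases = 120 * 6435 = 772200.

772200


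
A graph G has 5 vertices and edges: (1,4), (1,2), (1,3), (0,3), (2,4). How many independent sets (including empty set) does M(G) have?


An independent set in a graphic matroid is an acyclic edge subset.
G has 5 vertices and 5 edges.
Enumerate all 2^5 = 32 subsets, checking for acyclicity.
Total independent sets = 28.

28


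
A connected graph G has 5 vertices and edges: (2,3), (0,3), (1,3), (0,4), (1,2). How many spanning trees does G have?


By Kirchhoff's matrix tree theorem, the number of spanning trees equals
the determinant of any cofactor of the Laplacian matrix L.
G has 5 vertices and 5 edges.
Computing the (4 x 4) cofactor determinant gives 3.

3


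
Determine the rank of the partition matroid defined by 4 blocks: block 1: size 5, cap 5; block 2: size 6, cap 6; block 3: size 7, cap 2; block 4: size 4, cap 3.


Rank of a partition matroid = sum of min(|Si|, ci) for each block.
= min(5,5) + min(6,6) + min(7,2) + min(4,3)
= 5 + 6 + 2 + 3
= 16.

16


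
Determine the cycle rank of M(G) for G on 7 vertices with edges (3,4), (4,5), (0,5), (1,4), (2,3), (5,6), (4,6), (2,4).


Cycle rank (nullity) = |E| - r(M) = |E| - (|V| - c).
|E| = 8, |V| = 7, c = 1.
Nullity = 8 - (7 - 1) = 8 - 6 = 2.

2


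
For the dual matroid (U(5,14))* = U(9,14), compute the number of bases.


The dual of U(r,n) is U(n-r, n) = U(9,14).
Bases of U(9,14) are all (9)-element subsets.
|B(M*)| = C(14,9) = 14! / (9! * 5!) = 2002.

2002


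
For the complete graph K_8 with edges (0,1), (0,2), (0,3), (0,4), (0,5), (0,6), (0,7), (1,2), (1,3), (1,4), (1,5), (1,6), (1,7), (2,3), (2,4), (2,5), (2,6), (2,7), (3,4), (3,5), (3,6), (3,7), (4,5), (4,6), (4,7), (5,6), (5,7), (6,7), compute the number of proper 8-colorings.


P(K_8, k) = k(k-1)(k-2)...(k-7).
P(8) = (8) * (7) * (6) * (5) * (4) * (3) * (2) * (1) = 40320.

40320


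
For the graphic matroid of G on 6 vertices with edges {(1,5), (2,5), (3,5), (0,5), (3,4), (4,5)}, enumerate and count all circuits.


A circuit in a graphic matroid = edge set of a simple cycle.
G has 6 vertices and 6 edges.
Enumerating all minimal edge subsets forming cycles...
Total circuits found: 1.

1


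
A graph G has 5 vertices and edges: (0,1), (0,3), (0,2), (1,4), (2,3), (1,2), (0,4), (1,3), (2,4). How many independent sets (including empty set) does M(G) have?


An independent set in a graphic matroid is an acyclic edge subset.
G has 5 vertices and 9 edges.
Enumerate all 2^9 = 512 subsets, checking for acyclicity.
Total independent sets = 198.

198


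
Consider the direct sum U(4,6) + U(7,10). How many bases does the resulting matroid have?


Bases of a direct sum M1 + M2: |B| = |B(M1)| * |B(M2)|.
|B(U(4,6))| = C(6,4) = 15.
|B(U(7,10))| = C(10,7) = 120.
Total bases = 15 * 120 = 1800.

1800


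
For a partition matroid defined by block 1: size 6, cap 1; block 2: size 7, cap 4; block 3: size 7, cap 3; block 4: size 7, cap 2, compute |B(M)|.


A basis picks exactly ci elements from block i.
Number of bases = product of C(|Si|, ci).
= C(6,1) * C(7,4) * C(7,3) * C(7,2)
= 6 * 35 * 35 * 21
= 154350.

154350


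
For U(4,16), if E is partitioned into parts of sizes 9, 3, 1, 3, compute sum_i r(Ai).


r(Ai) = min(|Ai|, 4) for each part.
Sum = min(9,4) + min(3,4) + min(1,4) + min(3,4)
    = 4 + 3 + 1 + 3
    = 11.

11


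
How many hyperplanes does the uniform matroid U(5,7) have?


Hyperplanes of U(5,7) are flats of rank 4.
In a uniform matroid, these are exactly the (4)-element subsets.
Count = C(7,4) = 7! / (4! * 3!) = 35.

35


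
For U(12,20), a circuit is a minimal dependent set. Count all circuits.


In U(12,20), circuits are the (13)-element subsets.
Any set of 13 elements is dependent, and removing any one element gives
an independent set of size 12, so it is a minimal dependent set.
Number of circuits = C(20,13) = 20! / (13! * 7!) = 77520.

77520


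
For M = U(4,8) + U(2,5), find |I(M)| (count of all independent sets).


For a direct sum, |I(M1+M2)| = |I(M1)| * |I(M2)|.
|I(U(4,8))| = sum C(8,k) for k=0..4 = 163.
|I(U(2,5))| = sum C(5,k) for k=0..2 = 16.
Total = 163 * 16 = 2608.

2608


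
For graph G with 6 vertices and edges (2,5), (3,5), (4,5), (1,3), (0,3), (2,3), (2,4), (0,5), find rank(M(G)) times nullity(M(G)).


r(M) = |V| - c = 6 - 1 = 5.
nullity = |E| - r(M) = 8 - 5 = 3.
Product = 5 * 3 = 15.

15


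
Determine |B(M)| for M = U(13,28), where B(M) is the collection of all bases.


Bases of U(13,28) are all 13-element subsets of the 28-element ground set.
Number of bases = C(28,13).
(28 choose 13) = 37442160.

37442160


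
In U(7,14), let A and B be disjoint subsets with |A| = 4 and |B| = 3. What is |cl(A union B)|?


|A union B| = 4 + 3 = 7 (disjoint).
In U(7,14), cl(S) = S if |S| < 7, else cl(S) = E.
Since 7 >= 7, cl(A union B) = E.
|cl(A union B)| = 14.

14


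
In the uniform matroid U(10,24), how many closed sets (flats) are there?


Flats of U(10,24): every subset of size < 10 is a flat, plus E itself.
Count = (24 choose 0) + (24 choose 1) + (24 choose 2) + (24 choose 3) + (24 choose 4) + (24 choose 5) + (24 choose 6) + (24 choose 7) + (24 choose 8) + (24 choose 9) + 1
     = 1 + 24 + 276 + 2024 + 10626 + 42504 + 134596 + 346104 + 735471 + 1307504 + 1
     = 2579131.

2579131


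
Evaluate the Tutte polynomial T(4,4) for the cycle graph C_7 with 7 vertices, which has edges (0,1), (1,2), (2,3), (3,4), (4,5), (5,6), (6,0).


T(C_7; x,y) = x + x^2 + ... + x^(6) + y.
T(4,4) = 4^1 + 4^2 + 4^3 + 4^4 + 4^5 + 4^6 + 4
= 4 + 16 + 64 + 256 + 1024 + 4096 + 4
= 5464.

5464


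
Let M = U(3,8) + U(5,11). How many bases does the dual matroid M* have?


(M1+M2)* = M1* + M2*.
M1* = U(5,8), bases: C(8,5) = 56.
M2* = U(6,11), bases: C(11,6) = 462.
|B(M*)| = 56 * 462 = 25872.

25872


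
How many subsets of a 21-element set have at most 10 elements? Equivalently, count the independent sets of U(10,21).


Independent sets of U(10,21) are all subsets of size <= 10.
Count = C(21,0) + C(21,1) + C(21,2) + C(21,3) + C(21,4) + C(21,5) + C(21,6) + C(21,7) + C(21,8) + C(21,9) + C(21,10)
     = 1 + 21 + 210 + 1330 + 5985 + 20349 + 54264 + 116280 + 203490 + 293930 + 352716
     = 1048576.

1048576


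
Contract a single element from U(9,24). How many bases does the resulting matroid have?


Contracting e from U(9,24) gives U(8,23).
Bases of U(8,23) = (23 choose 8) = 490314.

490314


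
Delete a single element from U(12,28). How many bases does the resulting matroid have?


Deleting e from U(12,28) gives U(12,27) since n > r.
Bases of U(12,27) = C(27,12) = 27! / (12! * 15!) = 17383860.

17383860


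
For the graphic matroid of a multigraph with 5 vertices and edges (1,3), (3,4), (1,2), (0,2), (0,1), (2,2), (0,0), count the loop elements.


In a graphic matroid, a loop is a self-loop edge (u,u) with rank 0.
Examining all 7 edges for self-loops...
Self-loops found: (2,2), (0,0)
Number of loops = 2.

2


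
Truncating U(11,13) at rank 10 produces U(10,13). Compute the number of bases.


Truncating U(11,13) to rank 10 gives U(10,13).
Bases of U(10,13) are all 10-element subsets of 13 elements.
Number of bases = C(13,10) = 286.

286


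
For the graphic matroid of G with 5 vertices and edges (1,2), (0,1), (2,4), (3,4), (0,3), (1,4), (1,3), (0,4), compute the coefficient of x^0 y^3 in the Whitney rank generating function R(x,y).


R(x,y) = sum over A in 2^E of x^(r(E)-r(A)) * y^(|A|-r(A)).
G has 5 vertices, 8 edges. r(E) = 4.
Enumerate all 2^8 = 256 subsets.
Count subsets with r(E)-r(A)=0 and |A|-r(A)=3: 8.

8


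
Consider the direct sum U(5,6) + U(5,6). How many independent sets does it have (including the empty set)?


For a direct sum, |I(M1+M2)| = |I(M1)| * |I(M2)|.
|I(U(5,6))| = sum C(6,k) for k=0..5 = 63.
|I(U(5,6))| = sum C(6,k) for k=0..5 = 63.
Total = 63 * 63 = 3969.

3969


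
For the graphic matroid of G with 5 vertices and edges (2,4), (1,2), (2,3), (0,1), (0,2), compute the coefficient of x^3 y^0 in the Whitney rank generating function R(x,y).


R(x,y) = sum over A in 2^E of x^(r(E)-r(A)) * y^(|A|-r(A)).
G has 5 vertices, 5 edges. r(E) = 4.
Enumerate all 2^5 = 32 subsets.
Count subsets with r(E)-r(A)=3 and |A|-r(A)=0: 5.

5


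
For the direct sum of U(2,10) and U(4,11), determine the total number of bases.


Bases of a direct sum M1 + M2: |B| = |B(M1)| * |B(M2)|.
|B(U(2,10))| = C(10,2) = 45.
|B(U(4,11))| = C(11,4) = 330.
Total bases = 45 * 330 = 14850.

14850


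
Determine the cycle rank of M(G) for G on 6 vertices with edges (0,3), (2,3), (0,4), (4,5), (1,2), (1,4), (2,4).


Cycle rank (nullity) = |E| - r(M) = |E| - (|V| - c).
|E| = 7, |V| = 6, c = 1.
Nullity = 7 - (6 - 1) = 7 - 5 = 2.

2


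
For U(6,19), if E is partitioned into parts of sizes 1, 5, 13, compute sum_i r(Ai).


r(Ai) = min(|Ai|, 6) for each part.
Sum = min(1,6) + min(5,6) + min(13,6)
    = 1 + 5 + 6
    = 12.

12


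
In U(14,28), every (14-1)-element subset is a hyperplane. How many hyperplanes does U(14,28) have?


Hyperplanes of U(14,28) are flats of rank 13.
In a uniform matroid, these are exactly the (13)-element subsets.
Count = C(28,13) = 28! / (13! * 15!) = 37442160.

37442160


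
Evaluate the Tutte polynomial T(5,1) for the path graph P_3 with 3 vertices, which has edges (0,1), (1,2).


A path on 3 vertices is a tree with 2 edges.
T(x,y) = x^(2) for any tree.
T(5,1) = 5^2 = 25.

25


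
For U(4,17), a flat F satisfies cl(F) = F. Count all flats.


Flats of U(4,17): every subset of size < 4 is a flat, plus E itself.
Count = (17 choose 0) + (17 choose 1) + (17 choose 2) + (17 choose 3) + 1
     = 1 + 17 + 136 + 680 + 1
     = 835.

835


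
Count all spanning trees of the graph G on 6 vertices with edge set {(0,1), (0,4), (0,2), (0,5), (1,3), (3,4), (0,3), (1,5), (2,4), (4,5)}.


By Kirchhoff's matrix tree theorem, the number of spanning trees equals
the determinant of any cofactor of the Laplacian matrix L.
G has 6 vertices and 10 edges.
Computing the (5 x 5) cofactor determinant gives 111.

111


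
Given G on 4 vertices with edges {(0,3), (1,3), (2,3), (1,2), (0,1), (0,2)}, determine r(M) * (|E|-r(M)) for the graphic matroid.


r(M) = |V| - c = 4 - 1 = 3.
nullity = |E| - r(M) = 6 - 3 = 3.
Product = 3 * 3 = 9.

9


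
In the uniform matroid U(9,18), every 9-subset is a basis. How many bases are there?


Bases of U(9,18) are all 9-element subsets of the 18-element ground set.
Number of bases = C(18,9).
C(18,9) = 18! / (9! * 9!) = 48620.

48620


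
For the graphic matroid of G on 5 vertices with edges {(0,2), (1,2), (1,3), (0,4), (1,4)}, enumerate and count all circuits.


A circuit in a graphic matroid = edge set of a simple cycle.
G has 5 vertices and 5 edges.
Enumerating all minimal edge subsets forming cycles...
Total circuits found: 1.

1


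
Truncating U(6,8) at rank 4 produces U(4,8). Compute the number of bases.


Truncating U(6,8) to rank 4 gives U(4,8).
Bases of U(4,8) are all 4-element subsets of 8 elements.
Number of bases = (8 choose 4) = 70.

70


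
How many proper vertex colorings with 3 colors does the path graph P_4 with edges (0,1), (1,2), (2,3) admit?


P(P_4, k) = k * (k-1)^(3).
P(3) = 3 * 2^3 = 3 * 8 = 24.

24


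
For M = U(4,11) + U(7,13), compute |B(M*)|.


(M1+M2)* = M1* + M2*.
M1* = U(7,11), bases: C(11,7) = 330.
M2* = U(6,13), bases: C(13,6) = 1716.
|B(M*)| = 330 * 1716 = 566280.

566280


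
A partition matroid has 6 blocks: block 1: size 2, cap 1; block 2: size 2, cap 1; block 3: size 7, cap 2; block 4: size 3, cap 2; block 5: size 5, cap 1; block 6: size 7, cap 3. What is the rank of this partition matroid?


Rank of a partition matroid = sum of min(|Si|, ci) for each block.
= min(2,1) + min(2,1) + min(7,2) + min(3,2) + min(5,1) + min(7,3)
= 1 + 1 + 2 + 2 + 1 + 3
= 10.

10


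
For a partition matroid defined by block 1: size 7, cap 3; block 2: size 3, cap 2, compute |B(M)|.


A basis picks exactly ci elements from block i.
Number of bases = product of C(|Si|, ci).
= C(7,3) * C(3,2)
= 35 * 3
= 105.

105


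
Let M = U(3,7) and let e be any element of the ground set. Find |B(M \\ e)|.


Deleting e from U(3,7) gives U(3,6) since n > r.
Bases of U(3,6) = C(6,3) = 6! / (3! * 3!) = 20.

20


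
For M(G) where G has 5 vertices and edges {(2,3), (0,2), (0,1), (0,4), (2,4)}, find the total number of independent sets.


An independent set in a graphic matroid is an acyclic edge subset.
G has 5 vertices and 5 edges.
Enumerate all 2^5 = 32 subsets, checking for acyclicity.
Total independent sets = 28.

28


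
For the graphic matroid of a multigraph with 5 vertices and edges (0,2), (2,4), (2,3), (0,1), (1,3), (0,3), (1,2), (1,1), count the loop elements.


In a graphic matroid, a loop is a self-loop edge (u,u) with rank 0.
Examining all 8 edges for self-loops...
Self-loops found: (1,1)
Number of loops = 1.

1


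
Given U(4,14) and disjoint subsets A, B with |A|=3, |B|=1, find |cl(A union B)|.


|A union B| = 3 + 1 = 4 (disjoint).
In U(4,14), cl(S) = S if |S| < 4, else cl(S) = E.
Since 4 >= 4, cl(A union B) = E.
|cl(A union B)| = 14.

14


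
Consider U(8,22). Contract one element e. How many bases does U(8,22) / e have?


Contracting e from U(8,22) gives U(7,21).
Bases of U(7,21) = (21 choose 7) = 116280.

116280


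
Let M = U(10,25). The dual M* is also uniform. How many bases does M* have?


The dual of U(r,n) is U(n-r, n) = U(15,25).
Bases of U(15,25) are all (15)-element subsets.
|B(M*)| = (25 choose 15) = 3268760.

3268760


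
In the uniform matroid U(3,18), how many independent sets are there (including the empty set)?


Independent sets of U(3,18) are all subsets of size <= 3.
Count = C(18,0) + C(18,1) + C(18,2) + C(18,3)
     = 1 + 18 + 153 + 816
     = 988.

988


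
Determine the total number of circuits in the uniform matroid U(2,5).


In U(2,5), circuits are the (3)-element subsets.
Any set of 3 elements is dependent, and removing any one element gives
an independent set of size 2, so it is a minimal dependent set.
Number of circuits = C(5,3) = 5! / (3! * 2!) = 10.

10


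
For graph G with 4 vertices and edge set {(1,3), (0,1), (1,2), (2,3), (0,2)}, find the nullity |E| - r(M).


Cycle rank (nullity) = |E| - r(M) = |E| - (|V| - c).
|E| = 5, |V| = 4, c = 1.
Nullity = 5 - (4 - 1) = 5 - 3 = 2.

2


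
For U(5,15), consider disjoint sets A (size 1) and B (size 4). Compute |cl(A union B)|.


|A union B| = 1 + 4 = 5 (disjoint).
In U(5,15), cl(S) = S if |S| < 5, else cl(S) = E.
Since 5 >= 5, cl(A union B) = E.
|cl(A union B)| = 15.

15


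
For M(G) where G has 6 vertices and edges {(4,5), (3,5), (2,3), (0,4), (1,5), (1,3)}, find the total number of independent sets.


An independent set in a graphic matroid is an acyclic edge subset.
G has 6 vertices and 6 edges.
Enumerate all 2^6 = 64 subsets, checking for acyclicity.
Total independent sets = 56.

56


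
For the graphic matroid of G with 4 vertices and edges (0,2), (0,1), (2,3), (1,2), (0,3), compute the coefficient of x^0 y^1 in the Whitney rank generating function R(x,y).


R(x,y) = sum over A in 2^E of x^(r(E)-r(A)) * y^(|A|-r(A)).
G has 4 vertices, 5 edges. r(E) = 3.
Enumerate all 2^5 = 32 subsets.
Count subsets with r(E)-r(A)=0 and |A|-r(A)=1: 5.

5


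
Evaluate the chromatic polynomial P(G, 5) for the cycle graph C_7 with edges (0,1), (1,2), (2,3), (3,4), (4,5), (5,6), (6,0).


P(C_7, k) = (k-1)^7 + (-1)^7*(k-1).
P(5) = (4)^7 - 4
= 16384 - 4 = 16380.

16380


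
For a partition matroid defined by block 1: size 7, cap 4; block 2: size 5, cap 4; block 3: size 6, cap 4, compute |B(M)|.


A basis picks exactly ci elements from block i.
Number of bases = product of C(|Si|, ci).
= C(7,4) * C(5,4) * C(6,4)
= 35 * 5 * 15
= 2625.

2625


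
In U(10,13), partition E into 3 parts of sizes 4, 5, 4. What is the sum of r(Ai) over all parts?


r(Ai) = min(|Ai|, 10) for each part.
Sum = min(4,10) + min(5,10) + min(4,10)
    = 4 + 5 + 4
    = 13.

13


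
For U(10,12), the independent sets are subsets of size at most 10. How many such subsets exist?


Independent sets of U(10,12) are all subsets of size <= 10.
Count = (12 choose 0) + (12 choose 1) + (12 choose 2) + (12 choose 3) + (12 choose 4) + (12 choose 5) + (12 choose 6) + (12 choose 7) + (12 choose 8) + (12 choose 9) + (12 choose 10)
     = 1 + 12 + 66 + 220 + 495 + 792 + 924 + 792 + 495 + 220 + 66
     = 4083.

4083


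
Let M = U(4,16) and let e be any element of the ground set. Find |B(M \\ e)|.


Deleting e from U(4,16) gives U(4,15) since n > r.
Bases of U(4,15) = (15 choose 4) = 1365.

1365


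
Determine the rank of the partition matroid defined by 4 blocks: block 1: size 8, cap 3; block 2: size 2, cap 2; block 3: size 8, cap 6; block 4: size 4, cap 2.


Rank of a partition matroid = sum of min(|Si|, ci) for each block.
= min(8,3) + min(2,2) + min(8,6) + min(4,2)
= 3 + 2 + 6 + 2
= 13.

13


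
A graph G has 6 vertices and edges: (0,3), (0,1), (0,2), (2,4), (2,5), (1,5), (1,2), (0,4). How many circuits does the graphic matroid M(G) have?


A circuit in a graphic matroid = edge set of a simple cycle.
G has 6 vertices and 8 edges.
Enumerating all minimal edge subsets forming cycles...
Total circuits found: 6.

6


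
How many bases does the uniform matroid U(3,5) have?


Bases of U(3,5) are all 3-element subsets of the 5-element ground set.
Number of bases = C(5,3).
C(5,3) = 5! / (3! * 2!) = 10.

10


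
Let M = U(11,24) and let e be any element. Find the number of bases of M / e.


Contracting e from U(11,24) gives U(10,23).
Bases of U(10,23) = C(23,10) = 23! / (10! * 13!) = 1144066.

1144066


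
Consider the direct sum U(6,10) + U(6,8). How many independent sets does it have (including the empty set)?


For a direct sum, |I(M1+M2)| = |I(M1)| * |I(M2)|.
|I(U(6,10))| = sum C(10,k) for k=0..6 = 848.
|I(U(6,8))| = sum C(8,k) for k=0..6 = 247.
Total = 848 * 247 = 209456.

209456


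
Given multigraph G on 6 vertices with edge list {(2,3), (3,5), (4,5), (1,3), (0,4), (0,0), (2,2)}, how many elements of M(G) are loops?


In a graphic matroid, a loop is a self-loop edge (u,u) with rank 0.
Examining all 7 edges for self-loops...
Self-loops found: (0,0), (2,2)
Number of loops = 2.

2


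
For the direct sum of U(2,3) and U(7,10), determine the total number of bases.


Bases of a direct sum M1 + M2: |B| = |B(M1)| * |B(M2)|.
|B(U(2,3))| = C(3,2) = 3.
|B(U(7,10))| = C(10,7) = 120.
Total bases = 3 * 120 = 360.

360


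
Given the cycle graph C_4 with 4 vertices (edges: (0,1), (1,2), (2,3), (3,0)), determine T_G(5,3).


T(C_4; x,y) = x + x^2 + ... + x^(3) + y.
T(5,3) = 5^1 + 5^2 + 5^3 + 3
= 5 + 25 + 125 + 3
= 158.

158


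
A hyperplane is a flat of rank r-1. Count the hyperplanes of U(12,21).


Hyperplanes of U(12,21) are flats of rank 11.
In a uniform matroid, these are exactly the (11)-element subsets.
Count = (21 choose 11) = 352716.

352716


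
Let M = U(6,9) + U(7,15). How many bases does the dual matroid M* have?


(M1+M2)* = M1* + M2*.
M1* = U(3,9), bases: C(9,3) = 84.
M2* = U(8,15), bases: C(15,8) = 6435.
|B(M*)| = 84 * 6435 = 540540.

540540


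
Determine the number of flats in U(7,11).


Flats of U(7,11): every subset of size < 7 is a flat, plus E itself.
Count = (11 choose 0) + (11 choose 1) + (11 choose 2) + (11 choose 3) + (11 choose 4) + (11 choose 5) + (11 choose 6) + 1
     = 1 + 11 + 55 + 165 + 330 + 462 + 462 + 1
     = 1487.

1487


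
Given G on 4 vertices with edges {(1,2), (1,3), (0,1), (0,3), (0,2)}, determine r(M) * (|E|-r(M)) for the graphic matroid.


r(M) = |V| - c = 4 - 1 = 3.
nullity = |E| - r(M) = 5 - 3 = 2.
Product = 3 * 2 = 6.

6


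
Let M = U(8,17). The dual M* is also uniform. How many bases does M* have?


The dual of U(r,n) is U(n-r, n) = U(9,17).
Bases of U(9,17) are all (9)-element subsets.
|B(M*)| = (17 choose 9) = 24310.

24310


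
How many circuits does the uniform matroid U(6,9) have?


In U(6,9), circuits are the (7)-element subsets.
Any set of 7 elements is dependent, and removing any one element gives
an independent set of size 6, so it is a minimal dependent set.
Number of circuits = C(9,7) = 9! / (7! * 2!) = 36.

36


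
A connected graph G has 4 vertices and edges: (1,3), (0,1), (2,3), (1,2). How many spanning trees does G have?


By Kirchhoff's matrix tree theorem, the number of spanning trees equals
the determinant of any cofactor of the Laplacian matrix L.
G has 4 vertices and 4 edges.
Computing the (3 x 3) cofactor determinant gives 3.

3


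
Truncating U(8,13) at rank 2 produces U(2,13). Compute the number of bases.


Truncating U(8,13) to rank 2 gives U(2,13).
Bases of U(2,13) are all 2-element subsets of 13 elements.
Number of bases = (13 choose 2) = 78.

78


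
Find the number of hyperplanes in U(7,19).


Hyperplanes of U(7,19) are flats of rank 6.
In a uniform matroid, these are exactly the (6)-element subsets.
Count = C(19,6) = 27132.

27132


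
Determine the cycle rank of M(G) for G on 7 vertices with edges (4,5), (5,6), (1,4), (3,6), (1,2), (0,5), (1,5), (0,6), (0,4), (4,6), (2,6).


Cycle rank (nullity) = |E| - r(M) = |E| - (|V| - c).
|E| = 11, |V| = 7, c = 1.
Nullity = 11 - (7 - 1) = 11 - 6 = 5.

5


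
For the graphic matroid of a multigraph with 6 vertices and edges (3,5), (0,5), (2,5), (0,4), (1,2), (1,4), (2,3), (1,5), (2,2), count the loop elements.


In a graphic matroid, a loop is a self-loop edge (u,u) with rank 0.
Examining all 9 edges for self-loops...
Self-loops found: (2,2)
Number of loops = 1.

1


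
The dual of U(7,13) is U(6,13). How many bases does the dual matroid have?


The dual of U(r,n) is U(n-r, n) = U(6,13).
Bases of U(6,13) are all (6)-element subsets.
|B(M*)| = (13 choose 6) = 1716.

1716


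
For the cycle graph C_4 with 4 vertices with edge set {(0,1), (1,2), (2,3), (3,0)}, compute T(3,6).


T(C_4; x,y) = x + x^2 + ... + x^(3) + y.
T(3,6) = 3^1 + 3^2 + 3^3 + 6
= 3 + 9 + 27 + 6
= 45.

45


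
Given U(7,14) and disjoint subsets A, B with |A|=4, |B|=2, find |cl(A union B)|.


|A union B| = 4 + 2 = 6 (disjoint).
In U(7,14), cl(S) = S if |S| < 7, else cl(S) = E.
Since 6 < 7, cl(A union B) = A union B.
|cl(A union B)| = 6.

6


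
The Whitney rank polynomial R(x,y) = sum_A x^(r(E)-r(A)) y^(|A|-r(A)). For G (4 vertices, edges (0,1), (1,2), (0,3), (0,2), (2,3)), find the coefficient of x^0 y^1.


R(x,y) = sum over A in 2^E of x^(r(E)-r(A)) * y^(|A|-r(A)).
G has 4 vertices, 5 edges. r(E) = 3.
Enumerate all 2^5 = 32 subsets.
Count subsets with r(E)-r(A)=0 and |A|-r(A)=1: 5.

5


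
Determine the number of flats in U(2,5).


Flats of U(2,5): every subset of size < 2 is a flat, plus E itself.
Count = C(5,0) + C(5,1) + 1
     = 1 + 5 + 1
     = 7.

7


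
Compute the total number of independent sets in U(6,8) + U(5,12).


For a direct sum, |I(M1+M2)| = |I(M1)| * |I(M2)|.
|I(U(6,8))| = sum C(8,k) for k=0..6 = 247.
|I(U(5,12))| = sum C(12,k) for k=0..5 = 1586.
Total = 247 * 1586 = 391742.

391742


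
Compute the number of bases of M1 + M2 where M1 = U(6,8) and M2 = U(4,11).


Bases of a direct sum M1 + M2: |B| = |B(M1)| * |B(M2)|.
|B(U(6,8))| = C(8,6) = 28.
|B(U(4,11))| = C(11,4) = 330.
Total bases = 28 * 330 = 9240.

9240


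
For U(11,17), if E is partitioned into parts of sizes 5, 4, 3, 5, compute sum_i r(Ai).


r(Ai) = min(|Ai|, 11) for each part.
Sum = min(5,11) + min(4,11) + min(3,11) + min(5,11)
    = 5 + 4 + 3 + 5
    = 17.

17


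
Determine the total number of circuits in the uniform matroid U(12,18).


In U(12,18), circuits are the (13)-element subsets.
Any set of 13 elements is dependent, and removing any one element gives
an independent set of size 12, so it is a minimal dependent set.
Number of circuits = C(18,13) = 18! / (13! * 5!) = 8568.

8568


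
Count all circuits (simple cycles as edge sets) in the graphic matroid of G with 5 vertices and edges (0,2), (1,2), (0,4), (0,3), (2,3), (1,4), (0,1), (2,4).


A circuit in a graphic matroid = edge set of a simple cycle.
G has 5 vertices and 8 edges.
Enumerating all minimal edge subsets forming cycles...
Total circuits found: 12.

12


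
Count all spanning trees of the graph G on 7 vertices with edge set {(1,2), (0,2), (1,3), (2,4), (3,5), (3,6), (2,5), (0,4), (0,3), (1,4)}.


By Kirchhoff's matrix tree theorem, the number of spanning trees equals
the determinant of any cofactor of the Laplacian matrix L.
G has 7 vertices and 10 edges.
Computing the (6 x 6) cofactor determinant gives 69.

69


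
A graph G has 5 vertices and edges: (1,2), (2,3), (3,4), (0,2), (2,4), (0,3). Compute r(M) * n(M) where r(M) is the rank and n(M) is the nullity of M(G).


r(M) = |V| - c = 5 - 1 = 4.
nullity = |E| - r(M) = 6 - 4 = 2.
Product = 4 * 2 = 8.

8


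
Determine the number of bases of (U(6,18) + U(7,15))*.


(M1+M2)* = M1* + M2*.
M1* = U(12,18), bases: C(18,12) = 18564.
M2* = U(8,15), bases: C(15,8) = 6435.
|B(M*)| = 18564 * 6435 = 119459340.

119459340


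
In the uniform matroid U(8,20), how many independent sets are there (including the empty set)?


Independent sets of U(8,20) are all subsets of size <= 8.
Count = (20 choose 0) + (20 choose 1) + (20 choose 2) + (20 choose 3) + (20 choose 4) + (20 choose 5) + (20 choose 6) + (20 choose 7) + (20 choose 8)
     = 1 + 20 + 190 + 1140 + 4845 + 15504 + 38760 + 77520 + 125970
     = 263950.

263950


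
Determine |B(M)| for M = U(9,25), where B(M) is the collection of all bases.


Bases of U(9,25) are all 9-element subsets of the 25-element ground set.
Number of bases = C(25,9).
(25 choose 9) = 2042975.

2042975


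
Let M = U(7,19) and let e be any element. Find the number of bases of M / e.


Contracting e from U(7,19) gives U(6,18).
Bases of U(6,18) = C(18,6) = 18! / (6! * 12!) = 18564.

18564


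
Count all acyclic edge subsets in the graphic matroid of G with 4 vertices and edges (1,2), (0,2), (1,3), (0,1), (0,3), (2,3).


An independent set in a graphic matroid is an acyclic edge subset.
G has 4 vertices and 6 edges.
Enumerate all 2^6 = 64 subsets, checking for acyclicity.
Total independent sets = 38.

38


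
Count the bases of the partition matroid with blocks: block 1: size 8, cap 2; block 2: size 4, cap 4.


A basis picks exactly ci elements from block i.
Number of bases = product of C(|Si|, ci).
= C(8,2) * C(4,4)
= 28 * 1
= 28.

28


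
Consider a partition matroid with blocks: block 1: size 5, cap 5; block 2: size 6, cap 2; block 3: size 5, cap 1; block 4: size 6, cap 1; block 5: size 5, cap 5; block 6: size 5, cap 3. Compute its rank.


Rank of a partition matroid = sum of min(|Si|, ci) for each block.
= min(5,5) + min(6,2) + min(5,1) + min(6,1) + min(5,5) + min(5,3)
= 5 + 2 + 1 + 1 + 5 + 3
= 17.

17


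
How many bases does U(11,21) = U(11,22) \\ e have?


Deleting e from U(11,22) gives U(11,21) since n > r.
Bases of U(11,21) = C(21,11) = 21! / (11! * 10!) = 352716.

352716


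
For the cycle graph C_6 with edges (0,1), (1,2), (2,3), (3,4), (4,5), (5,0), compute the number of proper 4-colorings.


P(C_6, k) = (k-1)^6 + (-1)^6*(k-1).
P(4) = (3)^6 + 3
= 729 + 3 = 732.

732


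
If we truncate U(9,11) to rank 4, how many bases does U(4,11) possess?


Truncating U(9,11) to rank 4 gives U(4,11).
Bases of U(4,11) are all 4-element subsets of 11 elements.
Number of bases = C(11,4) = (11 * 10 * 9 * 8) / (1 * 2 * 3 * 4) = 330.

330


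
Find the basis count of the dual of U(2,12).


The dual of U(r,n) is U(n-r, n) = U(10,12).
Bases of U(10,12) are all (10)-element subsets.
|B(M*)| = C(12,10) = 12! / (10! * 2!) = 66.

66


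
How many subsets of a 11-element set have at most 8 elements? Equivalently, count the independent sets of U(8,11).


Independent sets of U(8,11) are all subsets of size <= 8.
Count = (11 choose 0) + (11 choose 1) + (11 choose 2) + (11 choose 3) + (11 choose 4) + (11 choose 5) + (11 choose 6) + (11 choose 7) + (11 choose 8)
     = 1 + 11 + 55 + 165 + 330 + 462 + 462 + 330 + 165
     = 1981.

1981


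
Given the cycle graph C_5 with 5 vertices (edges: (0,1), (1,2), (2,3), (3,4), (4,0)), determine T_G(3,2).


T(C_5; x,y) = x + x^2 + ... + x^(4) + y.
T(3,2) = 3^1 + 3^2 + 3^3 + 3^4 + 2
= 3 + 9 + 27 + 81 + 2
= 122.

122


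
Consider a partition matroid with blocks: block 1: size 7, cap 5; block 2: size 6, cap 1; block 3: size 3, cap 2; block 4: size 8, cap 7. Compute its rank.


Rank of a partition matroid = sum of min(|Si|, ci) for each block.
= min(7,5) + min(6,1) + min(3,2) + min(8,7)
= 5 + 1 + 2 + 7
= 15.

15


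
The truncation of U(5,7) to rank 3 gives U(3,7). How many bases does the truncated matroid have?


Truncating U(5,7) to rank 3 gives U(3,7).
Bases of U(3,7) are all 3-element subsets of 7 elements.
Number of bases = C(7,3) = 7! / (3! * 4!) = 35.

35


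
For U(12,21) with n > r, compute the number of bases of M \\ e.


Deleting e from U(12,21) gives U(12,20) since n > r.
Bases of U(12,20) = C(20,12) = 20! / (12! * 8!) = 125970.

125970


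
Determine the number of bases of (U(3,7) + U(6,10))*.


(M1+M2)* = M1* + M2*.
M1* = U(4,7), bases: C(7,4) = 35.
M2* = U(4,10), bases: C(10,4) = 210.
|B(M*)| = 35 * 210 = 7350.

7350


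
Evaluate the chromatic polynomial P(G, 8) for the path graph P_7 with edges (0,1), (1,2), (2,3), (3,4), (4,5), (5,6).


P(P_7, k) = k * (k-1)^(6).
P(8) = 8 * 7^6 = 8 * 117649 = 941192.

941192


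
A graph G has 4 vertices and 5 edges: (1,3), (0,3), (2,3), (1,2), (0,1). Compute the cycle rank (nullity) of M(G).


Cycle rank (nullity) = |E| - r(M) = |E| - (|V| - c).
|E| = 5, |V| = 4, c = 1.
Nullity = 5 - (4 - 1) = 5 - 3 = 2.

2


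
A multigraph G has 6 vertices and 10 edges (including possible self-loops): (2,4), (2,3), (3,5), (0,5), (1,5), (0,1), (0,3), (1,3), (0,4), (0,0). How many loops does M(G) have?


In a graphic matroid, a loop is a self-loop edge (u,u) with rank 0.
Examining all 10 edges for self-loops...
Self-loops found: (0,0)
Number of loops = 1.

1


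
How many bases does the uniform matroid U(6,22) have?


Bases of U(6,22) are all 6-element subsets of the 22-element ground set.
Number of bases = C(22,6).
C(22,6) = 22! / (6! * 16!) = 74613.

74613


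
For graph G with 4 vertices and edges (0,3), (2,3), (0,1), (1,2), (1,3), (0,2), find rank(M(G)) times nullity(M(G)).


r(M) = |V| - c = 4 - 1 = 3.
nullity = |E| - r(M) = 6 - 3 = 3.
Product = 3 * 3 = 9.

9


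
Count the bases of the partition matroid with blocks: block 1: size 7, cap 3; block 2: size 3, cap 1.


A basis picks exactly ci elements from block i.
Number of bases = product of C(|Si|, ci).
= C(7,3) * C(3,1)
= 35 * 3
= 105.

105


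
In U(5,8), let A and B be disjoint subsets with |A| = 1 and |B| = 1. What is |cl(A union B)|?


|A union B| = 1 + 1 = 2 (disjoint).
In U(5,8), cl(S) = S if |S| < 5, else cl(S) = E.
Since 2 < 5, cl(A union B) = A union B.
|cl(A union B)| = 2.

2


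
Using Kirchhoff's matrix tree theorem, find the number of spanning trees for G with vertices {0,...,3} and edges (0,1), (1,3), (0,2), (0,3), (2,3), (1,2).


By Kirchhoff's matrix tree theorem, the number of spanning trees equals
the determinant of any cofactor of the Laplacian matrix L.
G has 4 vertices and 6 edges.
Computing the (3 x 3) cofactor determinant gives 16.

16


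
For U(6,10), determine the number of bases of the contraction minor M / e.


Contracting e from U(6,10) gives U(5,9).
Bases of U(5,9) = C(9,5) = 126.

126


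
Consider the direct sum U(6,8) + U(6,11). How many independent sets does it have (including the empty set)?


For a direct sum, |I(M1+M2)| = |I(M1)| * |I(M2)|.
|I(U(6,8))| = sum C(8,k) for k=0..6 = 247.
|I(U(6,11))| = sum C(11,k) for k=0..6 = 1486.
Total = 247 * 1486 = 367042.

367042


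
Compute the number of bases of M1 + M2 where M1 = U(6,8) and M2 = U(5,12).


Bases of a direct sum M1 + M2: |B| = |B(M1)| * |B(M2)|.
|B(U(6,8))| = C(8,6) = 28.
|B(U(5,12))| = C(12,5) = 792.
Total bases = 28 * 792 = 22176.

22176


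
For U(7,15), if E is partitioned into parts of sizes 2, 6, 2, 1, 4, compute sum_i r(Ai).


r(Ai) = min(|Ai|, 7) for each part.
Sum = min(2,7) + min(6,7) + min(2,7) + min(1,7) + min(4,7)
    = 2 + 6 + 2 + 1 + 4
    = 15.

15


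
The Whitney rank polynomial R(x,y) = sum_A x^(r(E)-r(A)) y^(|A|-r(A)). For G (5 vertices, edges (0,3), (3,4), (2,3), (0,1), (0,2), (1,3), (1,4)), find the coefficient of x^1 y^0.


R(x,y) = sum over A in 2^E of x^(r(E)-r(A)) * y^(|A|-r(A)).
G has 5 vertices, 7 edges. r(E) = 4.
Enumerate all 2^7 = 128 subsets.
Count subsets with r(E)-r(A)=1 and |A|-r(A)=0: 32.

32


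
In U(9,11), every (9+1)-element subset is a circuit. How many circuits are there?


In U(9,11), circuits are the (10)-element subsets.
Any set of 10 elements is dependent, and removing any one element gives
an independent set of size 9, so it is a minimal dependent set.
Number of circuits = C(11,10) = 11! / (10! * 1!) = 11.

11


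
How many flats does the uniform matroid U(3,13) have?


Flats of U(3,13): every subset of size < 3 is a flat, plus E itself.
Count = (13 choose 0) + (13 choose 1) + (13 choose 2) + 1
     = 1 + 13 + 78 + 1
     = 93.

93


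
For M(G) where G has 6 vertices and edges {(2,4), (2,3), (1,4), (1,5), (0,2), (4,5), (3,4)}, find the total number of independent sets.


An independent set in a graphic matroid is an acyclic edge subset.
G has 6 vertices and 7 edges.
Enumerate all 2^7 = 128 subsets, checking for acyclicity.
Total independent sets = 98.

98


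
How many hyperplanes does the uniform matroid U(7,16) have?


Hyperplanes of U(7,16) are flats of rank 6.
In a uniform matroid, these are exactly the (6)-element subsets.
Count = C(16,6) = 8008.

8008


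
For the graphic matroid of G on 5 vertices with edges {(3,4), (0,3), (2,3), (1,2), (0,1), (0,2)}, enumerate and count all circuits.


A circuit in a graphic matroid = edge set of a simple cycle.
G has 5 vertices and 6 edges.
Enumerating all minimal edge subsets forming cycles...
Total circuits found: 3.

3


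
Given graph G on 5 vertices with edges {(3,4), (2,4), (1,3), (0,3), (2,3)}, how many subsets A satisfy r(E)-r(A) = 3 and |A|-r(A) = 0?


R(x,y) = sum over A in 2^E of x^(r(E)-r(A)) * y^(|A|-r(A)).
G has 5 vertices, 5 edges. r(E) = 4.
Enumerate all 2^5 = 32 subsets.
Count subsets with r(E)-r(A)=3 and |A|-r(A)=0: 5.

5


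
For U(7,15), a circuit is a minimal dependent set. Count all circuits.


In U(7,15), circuits are the (8)-element subsets.
Any set of 8 elements is dependent, and removing any one element gives
an independent set of size 7, so it is a minimal dependent set.
Number of circuits = (15 choose 8) = 6435.

6435


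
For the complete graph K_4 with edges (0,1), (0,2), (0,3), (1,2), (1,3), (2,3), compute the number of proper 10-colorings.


P(K_4, k) = k(k-1)(k-2)...(k-3).
P(10) = (10) * (9) * (8) * (7) = 5040.

5040


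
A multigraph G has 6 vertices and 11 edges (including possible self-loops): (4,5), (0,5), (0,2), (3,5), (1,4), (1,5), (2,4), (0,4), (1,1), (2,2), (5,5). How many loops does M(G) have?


In a graphic matroid, a loop is a self-loop edge (u,u) with rank 0.
Examining all 11 edges for self-loops...
Self-loops found: (1,1), (2,2), (5,5)
Number of loops = 3.

3


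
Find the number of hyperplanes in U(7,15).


Hyperplanes of U(7,15) are flats of rank 6.
In a uniform matroid, these are exactly the (6)-element subsets.
Count = (15 choose 6) = 5005.

5005


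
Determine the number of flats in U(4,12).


Flats of U(4,12): every subset of size < 4 is a flat, plus E itself.
Count = (12 choose 0) + (12 choose 1) + (12 choose 2) + (12 choose 3) + 1
     = 1 + 12 + 66 + 220 + 1
     = 300.

300


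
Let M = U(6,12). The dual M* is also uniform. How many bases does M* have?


The dual of U(r,n) is U(n-r, n) = U(6,12).
Bases of U(6,12) are all (6)-element subsets.
|B(M*)| = C(12,6) = 924.

924


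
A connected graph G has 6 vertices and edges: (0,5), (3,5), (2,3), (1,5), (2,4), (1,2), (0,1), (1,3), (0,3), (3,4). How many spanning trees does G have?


By Kirchhoff's matrix tree theorem, the number of spanning trees equals
the determinant of any cofactor of the Laplacian matrix L.
G has 6 vertices and 10 edges.
Computing the (5 x 5) cofactor determinant gives 104.

104


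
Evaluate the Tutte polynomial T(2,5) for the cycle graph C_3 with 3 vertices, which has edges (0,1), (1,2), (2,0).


T(C_3; x,y) = x + x^2 + ... + x^(2) + y.
T(2,5) = 2^1 + 2^2 + 5
= 2 + 4 + 5
= 11.

11


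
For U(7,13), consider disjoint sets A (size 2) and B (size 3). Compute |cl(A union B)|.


|A union B| = 2 + 3 = 5 (disjoint).
In U(7,13), cl(S) = S if |S| < 7, else cl(S) = E.
Since 5 < 7, cl(A union B) = A union B.
|cl(A union B)| = 5.

5


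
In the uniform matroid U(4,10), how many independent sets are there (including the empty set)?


Independent sets of U(4,10) are all subsets of size <= 4.
Count = C(10,0) + C(10,1) + C(10,2) + C(10,3) + C(10,4)
     = 1 + 10 + 45 + 120 + 210
     = 386.

386


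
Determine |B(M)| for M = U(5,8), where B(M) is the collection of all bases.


Bases of U(5,8) are all 5-element subsets of the 8-element ground set.
Number of bases = C(8,5).
C(8,5) = 56.

56


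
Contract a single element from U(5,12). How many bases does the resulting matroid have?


Contracting e from U(5,12) gives U(4,11).
Bases of U(4,11) = C(11,4) = 11! / (4! * 7!) = 330.

330


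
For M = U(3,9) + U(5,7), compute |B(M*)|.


(M1+M2)* = M1* + M2*.
M1* = U(6,9), bases: C(9,6) = 84.
M2* = U(2,7), bases: C(7,2) = 21.
|B(M*)| = 84 * 21 = 1764.

1764


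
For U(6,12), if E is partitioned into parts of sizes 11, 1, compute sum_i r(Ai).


r(Ai) = min(|Ai|, 6) for each part.
Sum = min(11,6) + min(1,6)
    = 6 + 1
    = 7.

7


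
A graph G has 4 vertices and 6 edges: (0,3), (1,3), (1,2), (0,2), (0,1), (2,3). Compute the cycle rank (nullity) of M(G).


Cycle rank (nullity) = |E| - r(M) = |E| - (|V| - c).
|E| = 6, |V| = 4, c = 1.
Nullity = 6 - (4 - 1) = 6 - 3 = 3.

3


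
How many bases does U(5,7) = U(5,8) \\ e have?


Deleting e from U(5,8) gives U(5,7) since n > r.
Bases of U(5,7) = C(7,5) = 7! / (5! * 2!) = 21.

21


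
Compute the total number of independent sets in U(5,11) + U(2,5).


For a direct sum, |I(M1+M2)| = |I(M1)| * |I(M2)|.
|I(U(5,11))| = sum C(11,k) for k=0..5 = 1024.
|I(U(2,5))| = sum C(5,k) for k=0..2 = 16.
Total = 1024 * 16 = 16384.

16384


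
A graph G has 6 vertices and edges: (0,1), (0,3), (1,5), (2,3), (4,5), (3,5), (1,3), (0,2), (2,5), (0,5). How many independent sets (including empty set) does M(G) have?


An independent set in a graphic matroid is an acyclic edge subset.
G has 6 vertices and 10 edges.
Enumerate all 2^10 = 1024 subsets, checking for acyclicity.
Total independent sets = 396.

396


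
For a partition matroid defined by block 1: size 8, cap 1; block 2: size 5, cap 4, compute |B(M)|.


A basis picks exactly ci elements from block i.
Number of bases = product of C(|Si|, ci).
= C(8,1) * C(5,4)
= 8 * 5
= 40.

40


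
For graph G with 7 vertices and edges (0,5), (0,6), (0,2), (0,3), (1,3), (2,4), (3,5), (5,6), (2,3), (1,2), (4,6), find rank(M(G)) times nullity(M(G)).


r(M) = |V| - c = 7 - 1 = 6.
nullity = |E| - r(M) = 11 - 6 = 5.
Product = 6 * 5 = 30.

30
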